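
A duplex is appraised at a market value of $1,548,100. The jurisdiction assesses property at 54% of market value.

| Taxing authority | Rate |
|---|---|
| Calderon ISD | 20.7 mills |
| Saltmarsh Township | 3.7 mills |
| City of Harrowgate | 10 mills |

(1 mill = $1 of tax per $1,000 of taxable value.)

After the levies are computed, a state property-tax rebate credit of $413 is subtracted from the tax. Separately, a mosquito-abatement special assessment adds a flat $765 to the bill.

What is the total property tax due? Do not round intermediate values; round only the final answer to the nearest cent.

$29,109.51

Assessed value = $1,548,100 × 0.54 = $835,974
Calderon ISD: $835,974 × 0.0207 = $17,304.6618
Saltmarsh Township: $835,974 × 0.0037 = $3,093.1038
City of Harrowgate: $835,974 × 0.01 = $8,359.74
Levies subtotal = $28,757.5056
After credit = $28,757.5056 − $413 = $28,344.5056
Total = $28,344.5056 + $765 = $29,109.5056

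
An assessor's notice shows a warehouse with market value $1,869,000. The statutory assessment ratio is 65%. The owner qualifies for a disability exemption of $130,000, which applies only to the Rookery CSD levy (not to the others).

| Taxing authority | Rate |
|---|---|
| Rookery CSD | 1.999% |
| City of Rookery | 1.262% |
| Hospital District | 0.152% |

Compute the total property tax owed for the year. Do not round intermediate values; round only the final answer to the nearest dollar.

Assessed value = $1,869,000 × 0.65 = $1,214,850
Rookery CSD: ($1,214,850 − $130,000) × 0.01999 = $1,084,850 × 0.01999 = $21,686.1515
City of Rookery: $1,214,850 × 0.01262 = $15,331.407
Hospital District: $1,214,850 × 0.00152 = $1,846.572
Total = $38,864.1305

$38,864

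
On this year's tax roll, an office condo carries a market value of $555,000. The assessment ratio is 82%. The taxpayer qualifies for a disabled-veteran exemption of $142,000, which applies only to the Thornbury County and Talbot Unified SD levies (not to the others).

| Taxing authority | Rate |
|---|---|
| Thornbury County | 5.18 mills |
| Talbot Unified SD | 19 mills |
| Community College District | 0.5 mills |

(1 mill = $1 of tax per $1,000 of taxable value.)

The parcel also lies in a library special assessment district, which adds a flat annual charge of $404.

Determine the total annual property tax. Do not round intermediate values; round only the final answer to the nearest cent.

$8,202.31

Assessed value = $555,000 × 0.82 = $455,100
Thornbury County: ($455,100 − $142,000) × 0.00518 = $313,100 × 0.00518 = $1,621.858
Talbot Unified SD: ($455,100 − $142,000) × 0.019 = $313,100 × 0.019 = $5,948.9
Community College District: $455,100 × 0.0005 = $227.55
Levies subtotal = $7,798.308
Total = $7,798.308 + $404 = $8,202.308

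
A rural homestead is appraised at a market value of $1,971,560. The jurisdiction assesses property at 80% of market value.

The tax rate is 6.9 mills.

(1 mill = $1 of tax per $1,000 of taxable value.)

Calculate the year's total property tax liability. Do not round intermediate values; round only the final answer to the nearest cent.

Assessed value = $1,971,560 × 0.8 = $1,577,248
Tax = $1,577,248 × 0.0069 = $10,883.0112

$10,883.01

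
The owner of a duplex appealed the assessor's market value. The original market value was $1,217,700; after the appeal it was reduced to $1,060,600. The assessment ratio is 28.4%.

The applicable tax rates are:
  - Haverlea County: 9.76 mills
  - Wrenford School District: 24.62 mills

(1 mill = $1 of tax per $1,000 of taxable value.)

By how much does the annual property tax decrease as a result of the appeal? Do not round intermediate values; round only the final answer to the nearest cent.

$1,533.91

Old assessed value = $1,217,700 × 0.284 = $345,826.8
New assessed value = $1,060,600 × 0.284 = $301,210.4
Combined rate = 0.00976 + 0.02462 = 0.03438
Old tax = $345,826.8 × 0.03438 = $11,889.525384
New tax = $301,210.4 × 0.03438 = $10,355.613552
Reduction = $11,889.525384 − $10,355.613552 = $1,533.911832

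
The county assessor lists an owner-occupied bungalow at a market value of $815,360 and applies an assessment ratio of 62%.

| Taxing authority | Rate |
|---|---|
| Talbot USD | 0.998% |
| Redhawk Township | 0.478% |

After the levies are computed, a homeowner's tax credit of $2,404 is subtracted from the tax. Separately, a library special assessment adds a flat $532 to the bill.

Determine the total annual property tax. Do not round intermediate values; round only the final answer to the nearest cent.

$5,589.52

Assessed value = $815,360 × 0.62 = $505,523.2
Talbot USD: $505,523.2 × 0.00998 = $5,045.121536
Redhawk Township: $505,523.2 × 0.00478 = $2,416.400896
Levies subtotal = $7,461.522432
After credit = $7,461.522432 − $2,404 = $5,057.522432
Total = $5,057.522432 + $532 = $5,589.522432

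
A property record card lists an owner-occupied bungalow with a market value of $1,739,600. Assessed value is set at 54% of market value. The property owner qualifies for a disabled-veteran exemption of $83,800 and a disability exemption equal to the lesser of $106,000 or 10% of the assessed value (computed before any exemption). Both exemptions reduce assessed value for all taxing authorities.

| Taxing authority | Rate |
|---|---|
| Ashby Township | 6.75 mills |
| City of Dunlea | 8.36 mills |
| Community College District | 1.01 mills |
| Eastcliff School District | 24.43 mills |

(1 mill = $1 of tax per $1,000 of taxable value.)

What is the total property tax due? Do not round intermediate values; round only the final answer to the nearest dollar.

$30,885

Assessed value = $1,739,600 × 0.54 = $939,384
Disability exemption = min($106,000, 10% × $939,384) = min($106,000, $93,938.4) = $93,938.4 (percentage binds)
Taxable value = $939,384 − $83,800 − $93,938.4 = $761,645.6
Ashby Township: $761,645.6 × 0.00675 = $5,141.1078
City of Dunlea: $761,645.6 × 0.00836 = $6,367.357216
Community College District: $761,645.6 × 0.00101 = $769.262056
Eastcliff School District: $761,645.6 × 0.02443 = $18,607.002008
Total = $30,884.72908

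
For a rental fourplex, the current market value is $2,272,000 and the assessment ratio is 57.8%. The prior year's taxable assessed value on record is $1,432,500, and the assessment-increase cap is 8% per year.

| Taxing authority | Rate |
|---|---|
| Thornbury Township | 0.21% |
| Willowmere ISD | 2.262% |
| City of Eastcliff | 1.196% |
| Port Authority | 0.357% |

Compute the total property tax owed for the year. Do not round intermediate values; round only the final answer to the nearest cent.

Uncapped assessed value = $2,272,000 × 0.578 = $1,313,216
Cap limit = $1,432,500 × 1.08 = $1,547,100
Taxable assessed value = min($1,313,216, $1,547,100) = $1,313,216 (cap does not bind)
Thornbury Township: $1,313,216 × 0.0021 = $2,757.7536
Willowmere ISD: $1,313,216 × 0.02262 = $29,704.94592
City of Eastcliff: $1,313,216 × 0.01196 = $15,706.06336
Port Authority: $1,313,216 × 0.00357 = $4,688.18112
Total = $52,856.944

$52,856.94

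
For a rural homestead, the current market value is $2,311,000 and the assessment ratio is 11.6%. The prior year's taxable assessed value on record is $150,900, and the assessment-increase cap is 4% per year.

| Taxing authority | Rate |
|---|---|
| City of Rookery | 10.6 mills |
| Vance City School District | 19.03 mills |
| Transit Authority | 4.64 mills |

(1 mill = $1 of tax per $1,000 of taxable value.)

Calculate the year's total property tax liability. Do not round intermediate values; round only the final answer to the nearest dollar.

$5,378

Uncapped assessed value = $2,311,000 × 0.116 = $268,076
Cap limit = $150,900 × 1.04 = $156,936
Taxable assessed value = min($268,076, $156,936) = $156,936 (cap binds)
City of Rookery: $156,936 × 0.0106 = $1,663.5216
Vance City School District: $156,936 × 0.01903 = $2,986.49208
Transit Authority: $156,936 × 0.00464 = $728.18304
Total = $5,378.19672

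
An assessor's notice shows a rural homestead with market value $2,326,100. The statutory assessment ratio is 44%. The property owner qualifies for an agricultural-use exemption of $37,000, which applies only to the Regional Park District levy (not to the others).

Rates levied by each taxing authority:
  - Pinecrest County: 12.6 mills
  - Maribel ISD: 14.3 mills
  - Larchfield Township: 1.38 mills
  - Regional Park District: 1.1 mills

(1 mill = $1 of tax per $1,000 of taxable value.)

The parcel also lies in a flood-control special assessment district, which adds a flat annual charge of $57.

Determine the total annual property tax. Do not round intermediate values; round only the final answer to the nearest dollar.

Assessed value = $2,326,100 × 0.44 = $1,023,484
Pinecrest County: $1,023,484 × 0.0126 = $12,895.8984
Maribel ISD: $1,023,484 × 0.0143 = $14,635.8212
Larchfield Township: $1,023,484 × 0.00138 = $1,412.40792
Regional Park District: ($1,023,484 − $37,000) × 0.0011 = $986,484 × 0.0011 = $1,085.1324
Levies subtotal = $30,029.25992
Total = $30,029.25992 + $57 = $30,086.25992

$30,086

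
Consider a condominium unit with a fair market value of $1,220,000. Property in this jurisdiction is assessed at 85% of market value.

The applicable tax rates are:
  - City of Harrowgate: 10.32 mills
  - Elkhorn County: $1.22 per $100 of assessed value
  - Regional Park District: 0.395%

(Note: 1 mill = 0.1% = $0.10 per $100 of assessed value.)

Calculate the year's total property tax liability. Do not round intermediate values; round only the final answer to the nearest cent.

$27,449.39

Assessed value = $1,220,000 × 0.85 = $1,037,000
City of Harrowgate: $1,037,000 × 0.01032 = $10,701.84
Elkhorn County: $1,037,000 × 0.0122 = $12,651.4
Regional Park District: $1,037,000 × 0.00395 = $4,096.15
Total = $27,449.39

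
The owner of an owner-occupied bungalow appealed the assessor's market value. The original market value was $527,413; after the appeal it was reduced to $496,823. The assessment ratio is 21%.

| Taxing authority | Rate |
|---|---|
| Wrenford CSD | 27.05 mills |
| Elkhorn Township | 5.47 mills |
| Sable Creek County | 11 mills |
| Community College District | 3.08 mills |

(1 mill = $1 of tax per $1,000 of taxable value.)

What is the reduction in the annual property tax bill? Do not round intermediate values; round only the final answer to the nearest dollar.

Old assessed value = $527,413 × 0.21 = $110,756.73
New assessed value = $496,823 × 0.21 = $104,332.83
Combined rate = 0.02705 + 0.00547 + 0.011 + 0.00308 = 0.0466
Old tax = $110,756.73 × 0.0466 = $5,161.263618
New tax = $104,332.83 × 0.0466 = $4,861.909878
Reduction = $5,161.263618 − $4,861.909878 = $299.35374

$299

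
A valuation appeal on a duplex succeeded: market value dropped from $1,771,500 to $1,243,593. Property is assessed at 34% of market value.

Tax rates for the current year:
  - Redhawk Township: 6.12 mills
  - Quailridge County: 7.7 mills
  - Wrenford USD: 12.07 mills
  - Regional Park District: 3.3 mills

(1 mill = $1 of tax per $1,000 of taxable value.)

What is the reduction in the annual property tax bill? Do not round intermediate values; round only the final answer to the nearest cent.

Old assessed value = $1,771,500 × 0.34 = $602,310
New assessed value = $1,243,593 × 0.34 = $422,821.62
Combined rate = 0.00612 + 0.0077 + 0.01207 + 0.0033 = 0.02919
Old tax = $602,310 × 0.02919 = $17,581.4289
New tax = $422,821.62 × 0.02919 = $12,342.1630878
Reduction = $17,581.4289 − $12,342.1630878 = $5,239.2658122

$5,239.27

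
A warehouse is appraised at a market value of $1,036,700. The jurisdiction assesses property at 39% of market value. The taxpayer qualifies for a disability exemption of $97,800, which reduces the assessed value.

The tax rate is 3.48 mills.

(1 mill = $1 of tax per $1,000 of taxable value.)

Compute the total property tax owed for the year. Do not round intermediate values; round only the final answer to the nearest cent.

$1,066.67

Assessed value = $1,036,700 × 0.39 = $404,313
Taxable value = $404,313 − $97,800 = $306,513
Tax = $306,513 × 0.00348 = $1,066.66524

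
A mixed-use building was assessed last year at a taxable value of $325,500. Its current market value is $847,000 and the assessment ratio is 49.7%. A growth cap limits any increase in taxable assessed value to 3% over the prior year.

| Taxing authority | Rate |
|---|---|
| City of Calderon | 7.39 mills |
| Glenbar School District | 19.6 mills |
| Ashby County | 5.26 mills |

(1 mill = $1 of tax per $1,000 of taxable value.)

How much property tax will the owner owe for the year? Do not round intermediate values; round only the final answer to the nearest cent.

Uncapped assessed value = $847,000 × 0.497 = $420,959
Cap limit = $325,500 × 1.03 = $335,265
Taxable assessed value = min($420,959, $335,265) = $335,265 (cap binds)
City of Calderon: $335,265 × 0.00739 = $2,477.60835
Glenbar School District: $335,265 × 0.0196 = $6,571.194
Ashby County: $335,265 × 0.00526 = $1,763.4939
Total = $10,812.29625

$10,812.30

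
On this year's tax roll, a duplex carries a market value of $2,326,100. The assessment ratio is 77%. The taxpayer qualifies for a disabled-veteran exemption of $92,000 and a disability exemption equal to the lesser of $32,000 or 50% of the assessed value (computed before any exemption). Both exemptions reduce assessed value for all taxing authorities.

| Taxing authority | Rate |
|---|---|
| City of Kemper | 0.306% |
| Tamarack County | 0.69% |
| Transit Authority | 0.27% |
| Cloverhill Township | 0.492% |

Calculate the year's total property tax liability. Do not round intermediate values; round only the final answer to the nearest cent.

$29,307.57

Assessed value = $2,326,100 × 0.77 = $1,791,097
Disability exemption = min($32,000, 50% × $1,791,097) = min($32,000, $895,548.5) = $32,000 (dollar cap binds)
Taxable value = $1,791,097 − $92,000 − $32,000 = $1,667,097
City of Kemper: $1,667,097 × 0.00306 = $5,101.31682
Tamarack County: $1,667,097 × 0.0069 = $11,502.9693
Transit Authority: $1,667,097 × 0.0027 = $4,501.1619
Cloverhill Township: $1,667,097 × 0.00492 = $8,202.11724
Total = $29,307.56526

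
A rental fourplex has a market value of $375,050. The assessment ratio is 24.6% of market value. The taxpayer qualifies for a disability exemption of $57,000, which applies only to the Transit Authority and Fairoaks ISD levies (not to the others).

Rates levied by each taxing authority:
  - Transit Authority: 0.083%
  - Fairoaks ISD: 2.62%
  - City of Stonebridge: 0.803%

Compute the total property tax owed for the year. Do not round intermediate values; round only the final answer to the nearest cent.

$1,694.01

Assessed value = $375,050 × 0.246 = $92,262.3
Transit Authority: ($92,262.3 − $57,000) × 0.00083 = $35,262.3 × 0.00083 = $29.267709
Fairoaks ISD: ($92,262.3 − $57,000) × 0.0262 = $35,262.3 × 0.0262 = $923.87226
City of Stonebridge: $92,262.3 × 0.00803 = $740.866269
Total = $1,694.006238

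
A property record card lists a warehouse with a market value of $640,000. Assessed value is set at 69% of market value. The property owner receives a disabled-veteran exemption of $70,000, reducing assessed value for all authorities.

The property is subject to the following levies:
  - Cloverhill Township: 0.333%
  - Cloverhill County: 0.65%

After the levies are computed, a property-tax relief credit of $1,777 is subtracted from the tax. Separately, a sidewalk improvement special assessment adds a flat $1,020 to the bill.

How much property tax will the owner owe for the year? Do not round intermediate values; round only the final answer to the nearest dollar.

Assessed value = $640,000 × 0.69 = $441,600
Taxable value = $441,600 − $70,000 = $371,600
Cloverhill Township: $371,600 × 0.00333 = $1,237.428
Cloverhill County: $371,600 × 0.0065 = $2,415.4
Levies subtotal = $3,652.828
After credit = $3,652.828 − $1,777 = $1,875.828
Total = $1,875.828 + $1,020 = $2,895.828

$2,896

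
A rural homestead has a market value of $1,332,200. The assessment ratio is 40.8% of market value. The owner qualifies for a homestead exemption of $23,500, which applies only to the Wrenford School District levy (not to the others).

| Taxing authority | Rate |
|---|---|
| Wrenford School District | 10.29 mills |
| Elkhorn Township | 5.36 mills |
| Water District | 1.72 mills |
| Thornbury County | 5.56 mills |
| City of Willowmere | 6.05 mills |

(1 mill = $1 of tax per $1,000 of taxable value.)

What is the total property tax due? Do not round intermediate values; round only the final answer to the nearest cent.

$15,509.90

Assessed value = $1,332,200 × 0.408 = $543,537.6
Wrenford School District: ($543,537.6 − $23,500) × 0.01029 = $520,037.6 × 0.01029 = $5,351.186904
Elkhorn Township: $543,537.6 × 0.00536 = $2,913.361536
Water District: $543,537.6 × 0.00172 = $934.884672
Thornbury County: $543,537.6 × 0.00556 = $3,022.069056
City of Willowmere: $543,537.6 × 0.00605 = $3,288.40248
Total = $15,509.904648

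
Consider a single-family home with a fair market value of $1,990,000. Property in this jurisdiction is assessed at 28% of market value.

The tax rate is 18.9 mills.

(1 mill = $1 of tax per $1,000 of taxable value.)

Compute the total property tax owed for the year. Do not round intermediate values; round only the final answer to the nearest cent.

$10,531.08

Assessed value = $1,990,000 × 0.28 = $557,200
Tax = $557,200 × 0.0189 = $10,531.08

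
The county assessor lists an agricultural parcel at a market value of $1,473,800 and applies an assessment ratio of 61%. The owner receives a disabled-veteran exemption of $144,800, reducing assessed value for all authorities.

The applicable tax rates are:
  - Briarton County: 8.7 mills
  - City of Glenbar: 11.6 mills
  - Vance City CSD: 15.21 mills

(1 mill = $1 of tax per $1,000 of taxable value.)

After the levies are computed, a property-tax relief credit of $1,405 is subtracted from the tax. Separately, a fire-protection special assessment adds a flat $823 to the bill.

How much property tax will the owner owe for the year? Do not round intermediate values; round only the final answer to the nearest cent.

Assessed value = $1,473,800 × 0.61 = $899,018
Taxable value = $899,018 − $144,800 = $754,218
Briarton County: $754,218 × 0.0087 = $6,561.6966
City of Glenbar: $754,218 × 0.0116 = $8,748.9288
Vance City CSD: $754,218 × 0.01521 = $11,471.65578
Levies subtotal = $26,782.28118
After credit = $26,782.28118 − $1,405 = $25,377.28118
Total = $25,377.28118 + $823 = $26,200.28118

$26,200.28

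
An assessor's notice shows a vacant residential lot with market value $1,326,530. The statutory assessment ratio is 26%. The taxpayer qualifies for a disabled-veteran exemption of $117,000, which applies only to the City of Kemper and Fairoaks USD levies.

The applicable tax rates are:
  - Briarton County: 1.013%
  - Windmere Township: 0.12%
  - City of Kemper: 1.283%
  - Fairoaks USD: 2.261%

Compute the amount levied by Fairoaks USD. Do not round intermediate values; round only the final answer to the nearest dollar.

$5,153

Assessed value = $1,326,530 × 0.26 = $344,897.8
Fairoaks USD taxable value = $344,897.8 − $117,000 = $227,897.8
Fairoaks USD levy = $227,897.8 × 0.02261 = $5,152.769258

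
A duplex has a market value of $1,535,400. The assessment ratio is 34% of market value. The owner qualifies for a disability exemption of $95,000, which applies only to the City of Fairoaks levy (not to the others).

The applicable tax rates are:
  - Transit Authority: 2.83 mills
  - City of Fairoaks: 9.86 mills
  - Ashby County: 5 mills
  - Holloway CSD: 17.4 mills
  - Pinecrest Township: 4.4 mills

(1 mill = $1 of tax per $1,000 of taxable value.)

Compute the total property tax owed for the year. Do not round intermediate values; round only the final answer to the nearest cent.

Assessed value = $1,535,400 × 0.34 = $522,036
Transit Authority: $522,036 × 0.00283 = $1,477.36188
City of Fairoaks: ($522,036 − $95,000) × 0.00986 = $427,036 × 0.00986 = $4,210.57496
Ashby County: $522,036 × 0.005 = $2,610.18
Holloway CSD: $522,036 × 0.0174 = $9,083.4264
Pinecrest Township: $522,036 × 0.0044 = $2,296.9584
Total = $19,678.50164

$19,678.50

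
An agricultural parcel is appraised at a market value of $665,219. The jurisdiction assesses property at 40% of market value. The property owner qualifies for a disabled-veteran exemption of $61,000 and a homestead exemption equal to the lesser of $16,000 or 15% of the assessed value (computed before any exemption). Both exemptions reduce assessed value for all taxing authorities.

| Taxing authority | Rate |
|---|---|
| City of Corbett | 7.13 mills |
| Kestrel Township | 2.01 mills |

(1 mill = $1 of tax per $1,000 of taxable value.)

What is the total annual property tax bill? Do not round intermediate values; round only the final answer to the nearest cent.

$1,728.26

Assessed value = $665,219 × 0.4 = $266,087.6
Homestead exemption = min($16,000, 15% × $266,087.6) = min($16,000, $39,913.14) = $16,000 (dollar cap binds)
Taxable value = $266,087.6 − $61,000 − $16,000 = $189,087.6
City of Corbett: $189,087.6 × 0.00713 = $1,348.194588
Kestrel Township: $189,087.6 × 0.00201 = $380.066076
Total = $1,728.260664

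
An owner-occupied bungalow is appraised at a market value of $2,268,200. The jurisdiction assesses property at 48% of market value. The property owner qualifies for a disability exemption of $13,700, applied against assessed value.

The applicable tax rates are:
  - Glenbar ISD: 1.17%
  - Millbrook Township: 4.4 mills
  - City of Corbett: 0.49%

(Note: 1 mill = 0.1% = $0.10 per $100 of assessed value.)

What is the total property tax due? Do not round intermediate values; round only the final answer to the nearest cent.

Assessed value = $2,268,200 × 0.48 = $1,088,736
Taxable value = $1,088,736 − $13,700 = $1,075,036
Glenbar ISD: $1,075,036 × 0.0117 = $12,577.9212
Millbrook Township: $1,075,036 × 0.0044 = $4,730.1584
City of Corbett: $1,075,036 × 0.0049 = $5,267.6764
Total = $22,575.756

$22,575.76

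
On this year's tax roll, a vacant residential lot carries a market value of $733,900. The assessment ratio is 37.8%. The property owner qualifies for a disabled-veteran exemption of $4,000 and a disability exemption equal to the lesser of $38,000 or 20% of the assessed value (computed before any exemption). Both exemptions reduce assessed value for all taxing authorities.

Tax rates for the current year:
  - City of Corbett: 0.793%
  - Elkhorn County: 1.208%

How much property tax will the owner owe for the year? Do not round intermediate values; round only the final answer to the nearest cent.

Assessed value = $733,900 × 0.378 = $277,414.2
Disability exemption = min($38,000, 20% × $277,414.2) = min($38,000, $55,482.84) = $38,000 (dollar cap binds)
Taxable value = $277,414.2 − $4,000 − $38,000 = $235,414.2
City of Corbett: $235,414.2 × 0.00793 = $1,866.834606
Elkhorn County: $235,414.2 × 0.01208 = $2,843.803536
Total = $4,710.638142

$4,710.64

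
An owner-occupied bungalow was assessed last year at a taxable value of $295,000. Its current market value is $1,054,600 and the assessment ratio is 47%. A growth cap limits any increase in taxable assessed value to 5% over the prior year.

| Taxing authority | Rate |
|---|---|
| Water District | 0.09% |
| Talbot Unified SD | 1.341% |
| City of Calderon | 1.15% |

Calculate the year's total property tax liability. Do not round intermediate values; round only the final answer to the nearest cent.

$7,994.65

Uncapped assessed value = $1,054,600 × 0.47 = $495,662
Cap limit = $295,000 × 1.05 = $309,750
Taxable assessed value = min($495,662, $309,750) = $309,750 (cap binds)
Water District: $309,750 × 0.0009 = $278.775
Talbot Unified SD: $309,750 × 0.01341 = $4,153.7475
City of Calderon: $309,750 × 0.0115 = $3,562.125
Total = $7,994.6475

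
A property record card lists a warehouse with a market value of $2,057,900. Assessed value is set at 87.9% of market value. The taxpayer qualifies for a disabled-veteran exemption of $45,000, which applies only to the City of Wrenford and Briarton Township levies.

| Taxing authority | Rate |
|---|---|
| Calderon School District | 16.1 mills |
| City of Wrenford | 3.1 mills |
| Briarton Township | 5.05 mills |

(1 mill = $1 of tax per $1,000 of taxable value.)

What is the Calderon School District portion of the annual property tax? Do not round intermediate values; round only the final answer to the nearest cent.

$29,123.20

Assessed value = $2,057,900 × 0.879 = $1,808,894.1
Calderon School District taxable value = $1,808,894.1 (exemption does not apply)
Calderon School District levy = $1,808,894.1 × 0.0161 = $29,123.19501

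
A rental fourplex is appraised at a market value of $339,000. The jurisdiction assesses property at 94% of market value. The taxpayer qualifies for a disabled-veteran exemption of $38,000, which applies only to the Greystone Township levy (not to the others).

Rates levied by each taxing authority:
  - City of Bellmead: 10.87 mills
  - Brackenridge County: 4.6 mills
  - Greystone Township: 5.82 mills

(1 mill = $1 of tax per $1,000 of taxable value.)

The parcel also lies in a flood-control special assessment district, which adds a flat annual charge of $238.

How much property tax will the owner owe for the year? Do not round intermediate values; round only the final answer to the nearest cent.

$6,801.11

Assessed value = $339,000 × 0.94 = $318,660
City of Bellmead: $318,660 × 0.01087 = $3,463.8342
Brackenridge County: $318,660 × 0.0046 = $1,465.836
Greystone Township: ($318,660 − $38,000) × 0.00582 = $280,660 × 0.00582 = $1,633.4412
Levies subtotal = $6,563.1114
Total = $6,563.1114 + $238 = $6,801.1114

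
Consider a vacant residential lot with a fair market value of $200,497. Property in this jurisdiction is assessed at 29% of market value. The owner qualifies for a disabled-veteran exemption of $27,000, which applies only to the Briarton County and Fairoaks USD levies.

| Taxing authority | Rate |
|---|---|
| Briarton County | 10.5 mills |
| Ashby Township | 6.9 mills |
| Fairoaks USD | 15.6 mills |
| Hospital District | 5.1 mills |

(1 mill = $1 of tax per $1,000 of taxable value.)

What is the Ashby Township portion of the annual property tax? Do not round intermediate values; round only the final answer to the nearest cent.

$401.19

Assessed value = $200,497 × 0.29 = $58,144.13
Ashby Township taxable value = $58,144.13 (exemption does not apply)
Ashby Township levy = $58,144.13 × 0.0069 = $401.194497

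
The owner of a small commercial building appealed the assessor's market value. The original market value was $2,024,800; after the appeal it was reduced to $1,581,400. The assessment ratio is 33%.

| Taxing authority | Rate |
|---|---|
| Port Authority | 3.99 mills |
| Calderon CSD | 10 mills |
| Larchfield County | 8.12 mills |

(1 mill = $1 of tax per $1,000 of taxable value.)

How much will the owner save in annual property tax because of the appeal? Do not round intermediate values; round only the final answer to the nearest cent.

Old assessed value = $2,024,800 × 0.33 = $668,184
New assessed value = $1,581,400 × 0.33 = $521,862
Combined rate = 0.00399 + 0.01 + 0.00812 = 0.02211
Old tax = $668,184 × 0.02211 = $14,773.54824
New tax = $521,862 × 0.02211 = $11,538.36882
Reduction = $14,773.54824 − $11,538.36882 = $3,235.17942

$3,235.18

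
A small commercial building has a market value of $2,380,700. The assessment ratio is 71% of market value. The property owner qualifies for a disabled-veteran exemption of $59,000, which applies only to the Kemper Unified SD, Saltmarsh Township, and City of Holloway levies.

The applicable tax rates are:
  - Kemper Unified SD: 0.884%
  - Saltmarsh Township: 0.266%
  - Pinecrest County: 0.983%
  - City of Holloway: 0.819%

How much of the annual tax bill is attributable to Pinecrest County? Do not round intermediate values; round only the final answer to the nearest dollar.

$16,616

Assessed value = $2,380,700 × 0.71 = $1,690,297
Pinecrest County taxable value = $1,690,297 (exemption does not apply)
Pinecrest County levy = $1,690,297 × 0.00983 = $16,615.61951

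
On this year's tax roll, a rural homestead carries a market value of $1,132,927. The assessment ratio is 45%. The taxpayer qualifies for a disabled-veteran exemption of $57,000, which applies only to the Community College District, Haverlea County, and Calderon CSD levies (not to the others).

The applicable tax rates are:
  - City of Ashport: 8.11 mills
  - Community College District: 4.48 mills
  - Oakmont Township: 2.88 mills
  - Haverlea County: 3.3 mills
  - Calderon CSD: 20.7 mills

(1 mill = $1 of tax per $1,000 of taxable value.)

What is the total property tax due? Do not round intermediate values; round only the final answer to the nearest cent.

$18,499.12

Assessed value = $1,132,927 × 0.45 = $509,817.15
City of Ashport: $509,817.15 × 0.00811 = $4,134.6170865
Community College District: ($509,817.15 − $57,000) × 0.00448 = $452,817.15 × 0.00448 = $2,028.620832
Oakmont Township: $509,817.15 × 0.00288 = $1,468.273392
Haverlea County: ($509,817.15 − $57,000) × 0.0033 = $452,817.15 × 0.0033 = $1,494.296595
Calderon CSD: ($509,817.15 − $57,000) × 0.0207 = $452,817.15 × 0.0207 = $9,373.315005
Total = $18,499.1229105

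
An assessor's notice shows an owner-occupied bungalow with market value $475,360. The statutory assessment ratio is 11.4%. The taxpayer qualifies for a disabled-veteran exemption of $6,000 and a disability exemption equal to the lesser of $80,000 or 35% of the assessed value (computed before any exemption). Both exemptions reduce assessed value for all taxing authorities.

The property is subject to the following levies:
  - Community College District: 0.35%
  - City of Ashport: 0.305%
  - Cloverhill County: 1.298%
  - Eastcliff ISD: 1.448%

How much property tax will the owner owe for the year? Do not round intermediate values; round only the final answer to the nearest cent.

$993.91

Assessed value = $475,360 × 0.114 = $54,191.04
Disability exemption = min($80,000, 35% × $54,191.04) = min($80,000, $18,966.864) = $18,966.864 (percentage binds)
Taxable value = $54,191.04 − $6,000 − $18,966.864 = $29,224.176
Community College District: $29,224.176 × 0.0035 = $102.284616
City of Ashport: $29,224.176 × 0.00305 = $89.1337368
Cloverhill County: $29,224.176 × 0.01298 = $379.32980448
Eastcliff ISD: $29,224.176 × 0.01448 = $423.16606848
Total = $993.91422576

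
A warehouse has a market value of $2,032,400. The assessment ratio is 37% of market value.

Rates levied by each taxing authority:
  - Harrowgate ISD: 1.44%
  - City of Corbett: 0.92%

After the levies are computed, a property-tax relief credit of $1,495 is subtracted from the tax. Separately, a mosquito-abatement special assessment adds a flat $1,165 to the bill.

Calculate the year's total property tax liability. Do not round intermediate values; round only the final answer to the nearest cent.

$17,416.92

Assessed value = $2,032,400 × 0.37 = $751,988
Harrowgate ISD: $751,988 × 0.0144 = $10,828.6272
City of Corbett: $751,988 × 0.0092 = $6,918.2896
Levies subtotal = $17,746.9168
After credit = $17,746.9168 − $1,495 = $16,251.9168
Total = $16,251.9168 + $1,165 = $17,416.9168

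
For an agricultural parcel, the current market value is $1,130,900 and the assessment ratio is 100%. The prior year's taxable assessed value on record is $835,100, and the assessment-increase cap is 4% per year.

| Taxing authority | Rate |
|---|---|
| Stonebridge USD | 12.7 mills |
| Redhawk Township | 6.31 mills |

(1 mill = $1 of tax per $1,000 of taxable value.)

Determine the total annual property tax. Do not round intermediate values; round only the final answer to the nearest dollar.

Uncapped assessed value = $1,130,900 × 1 = $1,130,900
Cap limit = $835,100 × 1.04 = $868,504
Taxable assessed value = min($1,130,900, $868,504) = $868,504 (cap binds)
Stonebridge USD: $868,504 × 0.0127 = $11,030.0008
Redhawk Township: $868,504 × 0.00631 = $5,480.26024
Total = $16,510.26104

$16,510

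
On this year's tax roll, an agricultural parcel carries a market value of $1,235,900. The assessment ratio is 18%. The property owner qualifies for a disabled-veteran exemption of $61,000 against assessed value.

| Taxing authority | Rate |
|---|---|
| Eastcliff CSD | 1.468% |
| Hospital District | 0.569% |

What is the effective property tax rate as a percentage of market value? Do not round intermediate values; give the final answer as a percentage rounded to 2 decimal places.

0.27%

Assessed value = $1,235,900 × 0.18 = $222,462
Taxable value = $222,462 − $61,000 = $161,462
Eastcliff CSD: $161,462 × 0.01468 = $2,370.26216
Hospital District: $161,462 × 0.00569 = $918.71878
Total tax = $3,288.98094
Effective rate = $3,288.98094 ÷ $1,235,900 = 0.27% of market value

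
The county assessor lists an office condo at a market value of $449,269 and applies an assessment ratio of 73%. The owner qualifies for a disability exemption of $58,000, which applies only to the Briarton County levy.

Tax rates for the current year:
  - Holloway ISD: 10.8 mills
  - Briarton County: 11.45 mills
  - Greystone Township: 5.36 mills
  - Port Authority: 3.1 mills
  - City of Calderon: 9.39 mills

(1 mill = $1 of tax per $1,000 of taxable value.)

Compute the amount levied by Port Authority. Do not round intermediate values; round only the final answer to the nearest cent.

$1,016.70

Assessed value = $449,269 × 0.73 = $327,966.37
Port Authority taxable value = $327,966.37 (exemption does not apply)
Port Authority levy = $327,966.37 × 0.0031 = $1,016.695747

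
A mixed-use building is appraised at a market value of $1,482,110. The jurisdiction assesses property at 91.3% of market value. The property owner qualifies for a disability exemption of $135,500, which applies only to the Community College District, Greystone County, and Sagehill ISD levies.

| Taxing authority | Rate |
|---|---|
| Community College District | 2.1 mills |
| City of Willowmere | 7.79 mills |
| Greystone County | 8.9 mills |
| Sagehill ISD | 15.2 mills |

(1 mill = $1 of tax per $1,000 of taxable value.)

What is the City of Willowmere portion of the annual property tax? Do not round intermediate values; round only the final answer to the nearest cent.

Assessed value = $1,482,110 × 0.913 = $1,353,166.43
City of Willowmere taxable value = $1,353,166.43 (exemption does not apply)
City of Willowmere levy = $1,353,166.43 × 0.00779 = $10,541.1664897

$10,541.17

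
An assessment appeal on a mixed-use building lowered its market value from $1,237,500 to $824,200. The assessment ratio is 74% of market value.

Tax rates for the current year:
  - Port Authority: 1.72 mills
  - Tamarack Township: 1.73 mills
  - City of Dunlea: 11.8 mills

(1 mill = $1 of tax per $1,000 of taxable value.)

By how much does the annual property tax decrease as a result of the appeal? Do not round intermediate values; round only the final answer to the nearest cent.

Old assessed value = $1,237,500 × 0.74 = $915,750
New assessed value = $824,200 × 0.74 = $609,908
Combined rate = 0.00172 + 0.00173 + 0.0118 = 0.01525
Old tax = $915,750 × 0.01525 = $13,965.1875
New tax = $609,908 × 0.01525 = $9,301.097
Reduction = $13,965.1875 − $9,301.097 = $4,664.0905

$4,664.09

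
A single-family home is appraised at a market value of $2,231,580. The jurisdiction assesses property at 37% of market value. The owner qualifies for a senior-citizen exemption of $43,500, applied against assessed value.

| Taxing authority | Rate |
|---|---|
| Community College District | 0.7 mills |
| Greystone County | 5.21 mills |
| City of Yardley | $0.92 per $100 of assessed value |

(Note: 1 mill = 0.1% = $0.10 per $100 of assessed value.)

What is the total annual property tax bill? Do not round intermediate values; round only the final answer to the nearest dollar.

$11,819

Assessed value = $2,231,580 × 0.37 = $825,684.6
Taxable value = $825,684.6 − $43,500 = $782,184.6
Community College District: $782,184.6 × 0.0007 = $547.52922
Greystone County: $782,184.6 × 0.00521 = $4,075.181766
City of Yardley: $782,184.6 × 0.0092 = $7,196.09832
Total = $11,818.809306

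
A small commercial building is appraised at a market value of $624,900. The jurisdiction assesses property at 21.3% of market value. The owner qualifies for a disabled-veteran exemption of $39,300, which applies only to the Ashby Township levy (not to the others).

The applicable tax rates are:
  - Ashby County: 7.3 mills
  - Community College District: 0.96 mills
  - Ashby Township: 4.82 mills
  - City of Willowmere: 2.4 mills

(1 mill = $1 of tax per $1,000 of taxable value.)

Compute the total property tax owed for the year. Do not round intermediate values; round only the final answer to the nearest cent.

$1,871.02

Assessed value = $624,900 × 0.213 = $133,103.7
Ashby County: $133,103.7 × 0.0073 = $971.65701
Community College District: $133,103.7 × 0.00096 = $127.779552
Ashby Township: ($133,103.7 − $39,300) × 0.00482 = $93,803.7 × 0.00482 = $452.133834
City of Willowmere: $133,103.7 × 0.0024 = $319.44888
Total = $1,871.019276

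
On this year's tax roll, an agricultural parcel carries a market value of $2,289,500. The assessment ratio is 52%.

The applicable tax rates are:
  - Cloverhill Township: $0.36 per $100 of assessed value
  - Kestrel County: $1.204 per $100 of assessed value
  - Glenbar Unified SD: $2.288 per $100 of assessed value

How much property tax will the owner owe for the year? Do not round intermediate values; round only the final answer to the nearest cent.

$45,859.60

Assessed value = $2,289,500 × 0.52 = $1,190,540
Cloverhill Township: $1,190,540 × 0.0036 = $4,285.944
Kestrel County: $1,190,540 × 0.01204 = $14,334.1016
Glenbar Unified SD: $1,190,540 × 0.02288 = $27,239.5552
Total = $4,285.944 + $14,334.1016 + $27,239.5552 = $45,859.6008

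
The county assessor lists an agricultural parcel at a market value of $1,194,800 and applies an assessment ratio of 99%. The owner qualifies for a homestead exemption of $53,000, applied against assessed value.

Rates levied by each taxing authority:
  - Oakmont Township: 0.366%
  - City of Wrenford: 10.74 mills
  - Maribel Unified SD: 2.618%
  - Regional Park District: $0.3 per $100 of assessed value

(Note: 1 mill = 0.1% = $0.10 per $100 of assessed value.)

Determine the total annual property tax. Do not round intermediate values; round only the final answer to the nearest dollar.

Assessed value = $1,194,800 × 0.99 = $1,182,852
Taxable value = $1,182,852 − $53,000 = $1,129,852
Oakmont Township: $1,129,852 × 0.00366 = $4,135.25832
City of Wrenford: $1,129,852 × 0.01074 = $12,134.61048
Maribel Unified SD: $1,129,852 × 0.02618 = $29,579.52536
Regional Park District: $1,129,852 × 0.003 = $3,389.556
Total = $49,238.95016

$49,239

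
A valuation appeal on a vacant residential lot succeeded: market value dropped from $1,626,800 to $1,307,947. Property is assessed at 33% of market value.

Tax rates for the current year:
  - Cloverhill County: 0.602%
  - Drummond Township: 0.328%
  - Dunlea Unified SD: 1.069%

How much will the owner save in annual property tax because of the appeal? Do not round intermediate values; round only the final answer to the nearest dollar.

$2,103

Old assessed value = $1,626,800 × 0.33 = $536,844
New assessed value = $1,307,947 × 0.33 = $431,622.51
Combined rate = 0.00602 + 0.00328 + 0.01069 = 0.01999
Old tax = $536,844 × 0.01999 = $10,731.51156
New tax = $431,622.51 × 0.01999 = $8,628.1339749
Reduction = $10,731.51156 − $8,628.1339749 = $2,103.3775851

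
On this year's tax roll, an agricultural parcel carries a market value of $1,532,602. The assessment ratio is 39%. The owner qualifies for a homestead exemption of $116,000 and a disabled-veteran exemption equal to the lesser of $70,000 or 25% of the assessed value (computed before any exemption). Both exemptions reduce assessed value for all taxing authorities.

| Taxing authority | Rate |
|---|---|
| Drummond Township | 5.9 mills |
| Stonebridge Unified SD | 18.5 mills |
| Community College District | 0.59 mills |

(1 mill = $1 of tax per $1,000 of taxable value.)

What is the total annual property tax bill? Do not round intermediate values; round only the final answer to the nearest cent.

Assessed value = $1,532,602 × 0.39 = $597,714.78
Disabled-veteran exemption = min($70,000, 25% × $597,714.78) = min($70,000, $149,428.695) = $70,000 (dollar cap binds)
Taxable value = $597,714.78 − $116,000 − $70,000 = $411,714.78
Drummond Township: $411,714.78 × 0.0059 = $2,429.117202
Stonebridge Unified SD: $411,714.78 × 0.0185 = $7,616.72343
Community College District: $411,714.78 × 0.00059 = $242.9117202
Total = $10,288.7523522

$10,288.75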